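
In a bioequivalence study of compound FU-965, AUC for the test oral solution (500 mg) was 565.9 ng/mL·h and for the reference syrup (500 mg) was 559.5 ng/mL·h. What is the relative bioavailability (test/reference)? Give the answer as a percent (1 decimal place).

F_rel = (AUC_test/D_test) / (AUC_ref/D_ref)
      = (565.9/500) / (559.5/500)
      = 1.1318 / 1.119 = 1.0114 = 101.14%

F_rel = 101.1%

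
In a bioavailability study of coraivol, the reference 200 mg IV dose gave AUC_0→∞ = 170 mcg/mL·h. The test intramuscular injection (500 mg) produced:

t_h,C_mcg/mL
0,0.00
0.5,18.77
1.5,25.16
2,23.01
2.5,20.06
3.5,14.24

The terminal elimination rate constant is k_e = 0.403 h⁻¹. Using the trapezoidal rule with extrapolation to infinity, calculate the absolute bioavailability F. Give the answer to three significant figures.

Trapezoidal AUC_0→3.5 (intramuscular injection):
  [0→0.5]: (0.00+18.77)/2 × 0.5 = 4.6925
  [0.5→1.5]: (18.77+25.16)/2 × 1 = 21.965
  [1.5→2]: (25.16+23.01)/2 × 0.5 = 12.0425
  [2→2.5]: (23.01+20.06)/2 × 0.5 = 10.7675
  [2.5→3.5]: (20.06+14.24)/2 × 1 = 17.15
  Sum = 66.6175 mcg/mL·h
Tail: C_last/k_e = 14.24/0.403 = 35.335
AUC_0→∞ (intramuscular injection) = 66.6175 + 35.335 = 101.9525 mcg/mL·h
F = (AUC_ev/D_ev)/(AUC_iv/D_iv) = (101.9525/500)/(170/200) = 0.203905/0.85 = 0.2399

F = 0.240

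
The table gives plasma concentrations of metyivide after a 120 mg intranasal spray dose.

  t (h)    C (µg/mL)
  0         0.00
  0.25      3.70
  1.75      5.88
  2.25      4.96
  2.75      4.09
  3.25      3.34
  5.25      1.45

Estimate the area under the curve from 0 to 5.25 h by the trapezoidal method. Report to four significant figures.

Trapezoidal AUC_0→5.25:
  [0→0.25]: (0.00+3.70)/2 × 0.25 = 0.4625
  [0.25→1.75]: (3.70+5.88)/2 × 1.5 = 7.185
  [1.75→2.25]: (5.88+4.96)/2 × 0.5 = 2.71
  [2.25→2.75]: (4.96+4.09)/2 × 0.5 = 2.2625
  [2.75→3.25]: (4.09+3.34)/2 × 0.5 = 1.8575
  [3.25→5.25]: (3.34+1.45)/2 × 2 = 4.79
  Sum = 19.2675 µg/mL·h

AUC = 19.27 µg/mL·h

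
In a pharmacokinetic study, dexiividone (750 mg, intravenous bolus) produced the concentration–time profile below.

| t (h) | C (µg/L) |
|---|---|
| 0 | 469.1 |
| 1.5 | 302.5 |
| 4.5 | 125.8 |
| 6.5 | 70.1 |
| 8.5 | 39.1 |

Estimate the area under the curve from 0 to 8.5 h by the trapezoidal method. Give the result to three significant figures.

AUC = 1530 µg/L·h

Trapezoidal AUC_0→8.5:
  [0→1.5]: (469.1+302.5)/2 × 1.5 = 578.7
  [1.5→4.5]: (302.5+125.8)/2 × 3 = 642.45
  [4.5→6.5]: (125.8+70.1)/2 × 2 = 195.9
  [6.5→8.5]: (70.1+39.1)/2 × 2 = 109.2
  Sum = 1526.25 µg/L·h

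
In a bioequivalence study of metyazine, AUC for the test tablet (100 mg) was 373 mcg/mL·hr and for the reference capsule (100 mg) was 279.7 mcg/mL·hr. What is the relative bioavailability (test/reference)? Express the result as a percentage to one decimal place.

F_rel = (AUC_test/D_test) / (AUC_ref/D_ref)
      = (373/100) / (279.7/100)
      = 3.73 / 2.797 = 1.3336 = 133.36%

F_rel = 133.4%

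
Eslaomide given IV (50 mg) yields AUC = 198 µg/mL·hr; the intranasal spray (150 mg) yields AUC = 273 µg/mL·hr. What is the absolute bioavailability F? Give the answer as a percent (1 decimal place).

F = (AUC_ev / D_ev) / (AUC_iv / D_iv)
  = (273/150) / (198/50)
  = 1.82 / 3.96 = 0.4596
  = 45.96%

F = 46.0%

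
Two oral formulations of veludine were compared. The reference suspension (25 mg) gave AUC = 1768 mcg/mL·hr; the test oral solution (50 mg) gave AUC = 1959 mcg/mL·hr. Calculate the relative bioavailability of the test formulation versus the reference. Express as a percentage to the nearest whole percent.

F_rel = (AUC_test/D_test) / (AUC_ref/D_ref)
      = (1959/50) / (1768/25)
      = 39.18 / 70.72 = 0.5540 = 55.40%

F_rel = 55%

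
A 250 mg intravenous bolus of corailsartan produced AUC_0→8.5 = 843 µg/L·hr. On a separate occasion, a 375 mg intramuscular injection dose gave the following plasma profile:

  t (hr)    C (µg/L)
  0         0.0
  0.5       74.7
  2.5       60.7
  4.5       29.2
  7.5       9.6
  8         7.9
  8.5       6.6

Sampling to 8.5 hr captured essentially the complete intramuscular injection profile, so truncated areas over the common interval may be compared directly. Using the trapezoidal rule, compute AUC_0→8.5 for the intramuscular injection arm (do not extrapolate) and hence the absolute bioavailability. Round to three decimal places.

F = 0.245

Trapezoidal AUC_0→8.5 (intramuscular injection):
  [0→0.5]: (0.0+74.7)/2 × 0.5 = 18.675
  [0.5→2.5]: (74.7+60.7)/2 × 2 = 135.4
  [2.5→4.5]: (60.7+29.2)/2 × 2 = 89.9
  [4.5→7.5]: (29.2+9.6)/2 × 3 = 58.2
  [7.5→8]: (9.6+7.9)/2 × 0.5 = 4.375
  [8→8.5]: (7.9+6.6)/2 × 0.5 = 3.625
  Sum = 310.175 µg/L·hr
F = (AUC_ev/D_ev)/(AUC_iv/D_iv) = (310.175/375)/(843/250) = 0.827133/3.372 = 0.2453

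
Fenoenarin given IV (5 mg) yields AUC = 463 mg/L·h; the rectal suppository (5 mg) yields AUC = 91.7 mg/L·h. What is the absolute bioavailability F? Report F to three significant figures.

F = (AUC_ev / D_ev) / (AUC_iv / D_iv)
  = (91.7/5) / (463/5)
  = 18.34 / 92.6 = 0.1981

F = 0.198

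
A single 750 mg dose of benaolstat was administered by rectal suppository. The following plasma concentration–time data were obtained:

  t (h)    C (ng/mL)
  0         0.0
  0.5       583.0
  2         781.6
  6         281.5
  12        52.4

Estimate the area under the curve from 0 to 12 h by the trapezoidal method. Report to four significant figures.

Trapezoidal AUC_0→12:
  [0→0.5]: (0.0+583.0)/2 × 0.5 = 145.75
  [0.5→2]: (583.0+781.6)/2 × 1.5 = 1023.45
  [2→6]: (781.6+281.5)/2 × 4 = 2126.2
  [6→12]: (281.5+52.4)/2 × 6 = 1001.7
  Sum = 4297.1 ng/mL·h

AUC = 4297 ng/mL·h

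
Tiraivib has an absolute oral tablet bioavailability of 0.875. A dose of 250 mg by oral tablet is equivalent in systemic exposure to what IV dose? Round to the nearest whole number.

D_iv = 219 mg

Systemic exposure from an extravascular dose = F × D_ev, so the equivalent IV dose is F × D_ev.
D_iv = F × D_ev = 0.875 × 250 = 218.75 mg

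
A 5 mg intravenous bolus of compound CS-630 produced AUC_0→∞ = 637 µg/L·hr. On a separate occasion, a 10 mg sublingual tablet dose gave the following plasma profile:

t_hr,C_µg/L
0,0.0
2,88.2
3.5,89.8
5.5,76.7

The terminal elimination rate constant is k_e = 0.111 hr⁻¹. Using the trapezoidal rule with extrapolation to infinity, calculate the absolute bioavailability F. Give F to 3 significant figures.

Trapezoidal AUC_0→5.5 (sublingual tablet):
  [0→2]: (0.0+88.2)/2 × 2 = 88.2
  [2→3.5]: (88.2+89.8)/2 × 1.5 = 133.5
  [3.5→5.5]: (89.8+76.7)/2 × 2 = 166.5
  Sum = 388.2 µg/L·hr
Tail: C_last/k_e = 76.7/0.111 = 690.991
AUC_0→∞ (sublingual tablet) = 388.2 + 690.991 = 1079.191 µg/L·hr
F = (AUC_ev/D_ev)/(AUC_iv/D_iv) = (1079.191/10)/(637/5) = 107.9191/127.4 = 0.8471

F = 0.847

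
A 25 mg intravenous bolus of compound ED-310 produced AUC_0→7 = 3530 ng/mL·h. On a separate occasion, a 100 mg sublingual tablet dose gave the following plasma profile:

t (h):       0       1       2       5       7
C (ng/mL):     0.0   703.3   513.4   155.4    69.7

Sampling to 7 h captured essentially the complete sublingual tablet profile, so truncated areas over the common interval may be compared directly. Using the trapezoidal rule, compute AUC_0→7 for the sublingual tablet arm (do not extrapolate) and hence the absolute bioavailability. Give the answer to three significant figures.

Trapezoidal AUC_0→7 (sublingual tablet):
  [0→1]: (0.0+703.3)/2 × 1 = 351.65
  [1→2]: (703.3+513.4)/2 × 1 = 608.35
  [2→5]: (513.4+155.4)/2 × 3 = 1003.2
  [5→7]: (155.4+69.7)/2 × 2 = 225.1
  Sum = 2188.3 ng/mL·h
F = (AUC_ev/D_ev)/(AUC_iv/D_iv) = (2188.3/100)/(3530/25) = 21.883/141.2 = 0.1550

F = 0.155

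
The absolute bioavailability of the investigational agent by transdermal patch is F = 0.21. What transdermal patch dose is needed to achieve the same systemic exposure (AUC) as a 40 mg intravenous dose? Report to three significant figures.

For equal systemic exposure: F × D_ev = D_iv
D_ev = D_iv / F = 40 / 0.21 = 190.476 mg

D_transdermal = 190 mg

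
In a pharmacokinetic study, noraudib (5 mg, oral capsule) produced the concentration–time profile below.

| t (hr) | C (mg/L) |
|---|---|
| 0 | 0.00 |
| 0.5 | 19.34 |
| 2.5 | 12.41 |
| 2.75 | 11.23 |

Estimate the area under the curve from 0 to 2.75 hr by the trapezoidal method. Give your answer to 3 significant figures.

Trapezoidal AUC_0→2.75:
  [0→0.5]: (0.00+19.34)/2 × 0.5 = 4.835
  [0.5→2.5]: (19.34+12.41)/2 × 2 = 31.75
  [2.5→2.75]: (12.41+11.23)/2 × 0.25 = 2.955
  Sum = 39.54 mg/L·hr

AUC = 39.5 mg/L·hr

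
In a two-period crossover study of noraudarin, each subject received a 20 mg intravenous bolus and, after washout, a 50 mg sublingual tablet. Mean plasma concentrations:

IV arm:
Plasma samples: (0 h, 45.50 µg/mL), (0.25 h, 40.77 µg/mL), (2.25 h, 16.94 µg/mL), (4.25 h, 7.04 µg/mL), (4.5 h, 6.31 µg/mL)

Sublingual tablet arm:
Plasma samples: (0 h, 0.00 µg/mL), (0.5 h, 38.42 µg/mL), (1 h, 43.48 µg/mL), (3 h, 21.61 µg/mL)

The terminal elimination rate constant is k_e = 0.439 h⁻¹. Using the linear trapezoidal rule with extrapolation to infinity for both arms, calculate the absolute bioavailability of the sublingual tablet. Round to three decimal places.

Trapezoidal AUC_0→4.5 (IV):
  [0→0.25]: (45.50+40.77)/2 × 0.25 = 10.78375
  [0.25→2.25]: (40.77+16.94)/2 × 2 = 57.71
  [2.25→4.25]: (16.94+7.04)/2 × 2 = 23.98
  [4.25→4.5]: (7.04+6.31)/2 × 0.25 = 1.66875
  Sum = 94.1425 µg/mL·h
IV tail: 6.31/0.439 = 14.374; AUC_iv,0→∞ = 94.1425 + 14.374 = 108.5165 µg/mL·h
Trapezoidal AUC_0→3 (sublingual tablet):
  [0→0.5]: (0.00+38.42)/2 × 0.5 = 9.605
  [0.5→1]: (38.42+43.48)/2 × 0.5 = 20.475
  [1→3]: (43.48+21.61)/2 × 2 = 65.09
  Sum = 95.17 µg/mL·h
sublingual tablet tail: 21.61/0.439 = 49.226; AUC_ev,0→∞ = 95.17 + 49.226 = 144.396 µg/mL·h
F = (AUC_ev/D_ev)/(AUC_iv/D_iv) = (144.396/50)/(108.5165/20) = 2.88792/5.425825 = 0.5323

F = 0.532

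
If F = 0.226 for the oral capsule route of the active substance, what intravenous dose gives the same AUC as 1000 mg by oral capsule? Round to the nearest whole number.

D_iv = 226 mg

Systemic exposure from an extravascular dose = F × D_ev, so the equivalent IV dose is F × D_ev.
D_iv = F × D_ev = 0.226 × 1000 = 226 mg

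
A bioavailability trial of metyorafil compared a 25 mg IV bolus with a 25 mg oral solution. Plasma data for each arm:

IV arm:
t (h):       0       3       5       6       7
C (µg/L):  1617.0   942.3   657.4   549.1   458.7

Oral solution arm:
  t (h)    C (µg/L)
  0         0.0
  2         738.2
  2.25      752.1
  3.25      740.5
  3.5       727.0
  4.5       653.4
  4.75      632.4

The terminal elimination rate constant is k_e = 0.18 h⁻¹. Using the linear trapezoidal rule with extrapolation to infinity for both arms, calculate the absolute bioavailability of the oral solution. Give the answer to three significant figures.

F = 0.684

Trapezoidal AUC_0→7 (IV):
  [0→3]: (1617.0+942.3)/2 × 3 = 3838.95
  [3→5]: (942.3+657.4)/2 × 2 = 1599.7
  [5→6]: (657.4+549.1)/2 × 1 = 603.25
  [6→7]: (549.1+458.7)/2 × 1 = 503.9
  Sum = 6545.8 µg/L·h
IV tail: 458.7/0.18 = 2548.333; AUC_iv,0→∞ = 6545.8 + 2548.333 = 9094.133 µg/L·h
Trapezoidal AUC_0→4.75 (oral solution):
  [0→2]: (0.0+738.2)/2 × 2 = 738.2
  [2→2.25]: (738.2+752.1)/2 × 0.25 = 186.2875
  [2.25→3.25]: (752.1+740.5)/2 × 1 = 746.3
  [3.25→3.5]: (740.5+727.0)/2 × 0.25 = 183.4375
  [3.5→4.5]: (727.0+653.4)/2 × 1 = 690.2
  [4.5→4.75]: (653.4+632.4)/2 × 0.25 = 160.725
  Sum = 2705.15 µg/L·h
oral solution tail: 632.4/0.18 = 3513.333; AUC_ev,0→∞ = 2705.15 + 3513.333 = 6218.483 µg/L·h
F = (AUC_ev/D_ev)/(AUC_iv/D_iv) = (6218.483/25)/(9094.133/25) = 248.73932/363.76532 = 0.6838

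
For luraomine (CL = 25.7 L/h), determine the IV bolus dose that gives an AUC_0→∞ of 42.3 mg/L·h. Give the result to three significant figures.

Dose_iv = CL × AUC_0→∞
     = 25.7 × 42.3 = 1087.11 mg

Dose = 1090 mg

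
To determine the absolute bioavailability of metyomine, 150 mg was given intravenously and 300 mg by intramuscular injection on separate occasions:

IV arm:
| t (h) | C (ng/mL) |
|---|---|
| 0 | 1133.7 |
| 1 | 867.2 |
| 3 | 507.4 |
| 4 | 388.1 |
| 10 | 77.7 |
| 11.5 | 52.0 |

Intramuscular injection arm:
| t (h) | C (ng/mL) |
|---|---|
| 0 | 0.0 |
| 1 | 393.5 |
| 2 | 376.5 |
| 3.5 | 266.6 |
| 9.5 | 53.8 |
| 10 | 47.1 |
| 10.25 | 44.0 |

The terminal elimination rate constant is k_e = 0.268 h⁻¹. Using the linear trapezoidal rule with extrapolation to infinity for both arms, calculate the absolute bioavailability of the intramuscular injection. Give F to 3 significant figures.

F = 0.247

Trapezoidal AUC_0→11.5 (IV):
  [0→1]: (1133.7+867.2)/2 × 1 = 1000.45
  [1→3]: (867.2+507.4)/2 × 2 = 1374.6
  [3→4]: (507.4+388.1)/2 × 1 = 447.75
  [4→10]: (388.1+77.7)/2 × 6 = 1397.4
  [10→11.5]: (77.7+52.0)/2 × 1.5 = 97.275
  Sum = 4317.475 ng/mL·h
IV tail: 52.0/0.268 = 194.030; AUC_iv,0→∞ = 4317.475 + 194.030 = 4511.505 ng/mL·h
Trapezoidal AUC_0→10.25 (intramuscular injection):
  [0→1]: (0.0+393.5)/2 × 1 = 196.75
  [1→2]: (393.5+376.5)/2 × 1 = 385.0
  [2→3.5]: (376.5+266.6)/2 × 1.5 = 482.325
  [3.5→9.5]: (266.6+53.8)/2 × 6 = 961.2
  [9.5→10]: (53.8+47.1)/2 × 0.5 = 25.225
  [10→10.25]: (47.1+44.0)/2 × 0.25 = 11.3875
  Sum = 2061.8875 ng/mL·h
intramuscular injection tail: 44.0/0.268 = 164.179; AUC_ev,0→∞ = 2061.8875 + 164.179 = 2226.0665 ng/mL·h
F = (AUC_ev/D_ev)/(AUC_iv/D_iv) = (2226.0665/300)/(4511.505/150) = 7.42022/30.0767 = 0.2467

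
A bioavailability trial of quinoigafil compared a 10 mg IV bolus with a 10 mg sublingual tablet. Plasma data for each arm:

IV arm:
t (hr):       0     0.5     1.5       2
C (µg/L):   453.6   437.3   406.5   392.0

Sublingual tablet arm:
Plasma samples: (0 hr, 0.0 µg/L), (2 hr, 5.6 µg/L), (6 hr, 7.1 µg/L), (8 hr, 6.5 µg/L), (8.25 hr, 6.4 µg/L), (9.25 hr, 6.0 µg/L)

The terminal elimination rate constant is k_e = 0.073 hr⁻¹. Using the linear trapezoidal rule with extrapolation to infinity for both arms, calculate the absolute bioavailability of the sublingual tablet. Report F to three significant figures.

F = 0.0217

Trapezoidal AUC_0→2 (IV):
  [0→0.5]: (453.6+437.3)/2 × 0.5 = 222.725
  [0.5→1.5]: (437.3+406.5)/2 × 1 = 421.9
  [1.5→2]: (406.5+392.0)/2 × 0.5 = 199.625
  Sum = 844.25 µg/L·hr
IV tail: 392.0/0.073 = 5369.863; AUC_iv,0→∞ = 844.25 + 5369.863 = 6214.113 µg/L·hr
Trapezoidal AUC_0→9.25 (sublingual tablet):
  [0→2]: (0.0+5.6)/2 × 2 = 5.6
  [2→6]: (5.6+7.1)/2 × 4 = 25.4
  [6→8]: (7.1+6.5)/2 × 2 = 13.6
  [8→8.25]: (6.5+6.4)/2 × 0.25 = 1.6125
  [8.25→9.25]: (6.4+6.0)/2 × 1 = 6.2
  Sum = 52.4125 µg/L·hr
sublingual tablet tail: 6.0/0.073 = 82.192; AUC_ev,0→∞ = 52.4125 + 82.192 = 134.6045 µg/L·hr
F = (AUC_ev/D_ev)/(AUC_iv/D_iv) = (134.6045/10)/(6214.113/10) = 13.46045/621.4113 = 0.0217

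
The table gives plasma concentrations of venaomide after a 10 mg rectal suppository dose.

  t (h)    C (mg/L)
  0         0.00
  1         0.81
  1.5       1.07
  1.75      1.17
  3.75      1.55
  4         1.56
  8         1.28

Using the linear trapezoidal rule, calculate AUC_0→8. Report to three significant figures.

AUC = 9.94 mg/L·h

Trapezoidal AUC_0→8:
  [0→1]: (0.00+0.81)/2 × 1 = 0.405
  [1→1.5]: (0.81+1.07)/2 × 0.5 = 0.47
  [1.5→1.75]: (1.07+1.17)/2 × 0.25 = 0.28
  [1.75→3.75]: (1.17+1.55)/2 × 2 = 2.72
  [3.75→4]: (1.55+1.56)/2 × 0.25 = 0.38875
  [4→8]: (1.56+1.28)/2 × 4 = 5.68
  Sum = 9.94375 mg/L·h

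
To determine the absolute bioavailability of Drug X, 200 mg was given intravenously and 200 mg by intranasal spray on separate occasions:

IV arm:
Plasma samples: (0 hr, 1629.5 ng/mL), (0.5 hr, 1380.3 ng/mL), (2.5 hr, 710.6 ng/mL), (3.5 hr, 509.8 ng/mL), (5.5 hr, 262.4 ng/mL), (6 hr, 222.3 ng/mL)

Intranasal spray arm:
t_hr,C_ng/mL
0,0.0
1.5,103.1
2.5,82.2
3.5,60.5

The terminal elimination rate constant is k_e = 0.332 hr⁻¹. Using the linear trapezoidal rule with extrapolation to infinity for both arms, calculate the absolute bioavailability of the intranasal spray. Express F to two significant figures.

Trapezoidal AUC_0→6 (IV):
  [0→0.5]: (1629.5+1380.3)/2 × 0.5 = 752.45
  [0.5→2.5]: (1380.3+710.6)/2 × 2 = 2090.9
  [2.5→3.5]: (710.6+509.8)/2 × 1 = 610.2
  [3.5→5.5]: (509.8+262.4)/2 × 2 = 772.2
  [5.5→6]: (262.4+222.3)/2 × 0.5 = 121.175
  Sum = 4346.925 ng/mL·hr
IV tail: 222.3/0.332 = 669.578; AUC_iv,0→∞ = 4346.925 + 669.578 = 5016.503 ng/mL·hr
Trapezoidal AUC_0→3.5 (intranasal spray):
  [0→1.5]: (0.0+103.1)/2 × 1.5 = 77.325
  [1.5→2.5]: (103.1+82.2)/2 × 1 = 92.65
  [2.5→3.5]: (82.2+60.5)/2 × 1 = 71.35
  Sum = 241.325 ng/mL·hr
intranasal spray tail: 60.5/0.332 = 182.229; AUC_ev,0→∞ = 241.325 + 182.229 = 423.554 ng/mL·hr
F = (AUC_ev/D_ev)/(AUC_iv/D_iv) = (423.554/200)/(5016.503/200) = 2.11777/25.082515 = 0.0844

F = 0.084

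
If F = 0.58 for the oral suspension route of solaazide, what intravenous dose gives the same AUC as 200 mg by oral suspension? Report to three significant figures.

D_iv = 116 mg

Systemic exposure from an extravascular dose = F × D_ev, so the equivalent IV dose is F × D_ev.
D_iv = F × D_ev = 0.58 × 200 = 116 mg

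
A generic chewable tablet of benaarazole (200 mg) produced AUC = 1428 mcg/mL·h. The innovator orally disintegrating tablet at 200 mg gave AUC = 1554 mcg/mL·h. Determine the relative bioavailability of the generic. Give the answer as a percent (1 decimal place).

F_rel = 91.9%

F_rel = (AUC_test/D_test) / (AUC_ref/D_ref)
      = (1428/200) / (1554/200)
      = 7.14 / 7.77 = 0.9189 = 91.89%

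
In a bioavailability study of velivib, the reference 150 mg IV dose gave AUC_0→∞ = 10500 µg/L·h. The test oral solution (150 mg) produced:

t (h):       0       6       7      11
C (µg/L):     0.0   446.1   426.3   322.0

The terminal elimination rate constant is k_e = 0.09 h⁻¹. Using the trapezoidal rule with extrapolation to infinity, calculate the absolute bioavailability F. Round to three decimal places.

F = 0.652

Trapezoidal AUC_0→11 (oral solution):
  [0→6]: (0.0+446.1)/2 × 6 = 1338.3
  [6→7]: (446.1+426.3)/2 × 1 = 436.2
  [7→11]: (426.3+322.0)/2 × 4 = 1496.6
  Sum = 3271.1 µg/L·h
Tail: C_last/k_e = 322.0/0.09 = 3577.778
AUC_0→∞ (oral solution) = 3271.1 + 3577.778 = 6848.878 µg/L·h
F = (AUC_ev/D_ev)/(AUC_iv/D_iv) = (6848.878/150)/(10500/150) = 45.6592/70 = 0.6523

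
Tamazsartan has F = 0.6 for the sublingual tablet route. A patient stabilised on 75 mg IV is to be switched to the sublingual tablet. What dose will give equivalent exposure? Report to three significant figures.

For equal systemic exposure: F × D_ev = D_iv
D_ev = D_iv / F = 75 / 0.6 = 125 mg

D_sublingual = 125 mg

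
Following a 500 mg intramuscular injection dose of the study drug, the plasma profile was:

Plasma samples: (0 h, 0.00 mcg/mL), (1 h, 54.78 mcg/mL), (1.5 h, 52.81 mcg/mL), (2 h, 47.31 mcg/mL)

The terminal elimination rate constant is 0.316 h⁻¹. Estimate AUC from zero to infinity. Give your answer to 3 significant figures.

AUC = 229 mcg/mL·h

Trapezoidal AUC_0→2:
  [0→1]: (0.00+54.78)/2 × 1 = 27.39
  [1→1.5]: (54.78+52.81)/2 × 0.5 = 26.8975
  [1.5→2]: (52.81+47.31)/2 × 0.5 = 25.03
  Sum = 79.3175 mcg/mL·h
Extrapolated tail: C_last / k_e = 47.31 / 0.316 = 149.715
AUC_0→∞ = 79.3175 + 149.715 = 229.0325 mcg/mL·h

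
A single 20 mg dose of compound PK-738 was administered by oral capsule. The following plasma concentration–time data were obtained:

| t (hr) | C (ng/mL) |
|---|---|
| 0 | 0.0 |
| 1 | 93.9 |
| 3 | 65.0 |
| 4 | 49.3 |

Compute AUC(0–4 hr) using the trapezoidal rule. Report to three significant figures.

AUC = 263 ng/mL·hr

Trapezoidal AUC_0→4:
  [0→1]: (0.0+93.9)/2 × 1 = 46.95
  [1→3]: (93.9+65.0)/2 × 2 = 158.9
  [3→4]: (65.0+49.3)/2 × 1 = 57.15
  Sum = 263.0 ng/mL·hr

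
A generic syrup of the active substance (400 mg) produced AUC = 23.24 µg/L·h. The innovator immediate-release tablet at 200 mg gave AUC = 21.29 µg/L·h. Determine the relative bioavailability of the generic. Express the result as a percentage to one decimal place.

F_rel = (AUC_test/D_test) / (AUC_ref/D_ref)
      = (23.24/400) / (21.29/200)
      = 0.0581 / 0.10645 = 0.5458 = 54.58%

F_rel = 54.6%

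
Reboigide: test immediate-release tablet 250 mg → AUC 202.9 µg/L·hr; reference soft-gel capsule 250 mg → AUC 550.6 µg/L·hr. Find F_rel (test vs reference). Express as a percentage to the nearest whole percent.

F_rel = 37%

F_rel = (AUC_test/D_test) / (AUC_ref/D_ref)
      = (202.9/250) / (550.6/250)
      = 0.8116 / 2.2024 = 0.3685 = 36.85%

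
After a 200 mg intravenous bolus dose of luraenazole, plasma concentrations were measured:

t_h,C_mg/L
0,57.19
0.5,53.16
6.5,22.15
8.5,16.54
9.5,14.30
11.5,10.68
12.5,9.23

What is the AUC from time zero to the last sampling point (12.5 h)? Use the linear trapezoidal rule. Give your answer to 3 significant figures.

AUC = 343 mg/L·h

Trapezoidal AUC_0→12.5:
  [0→0.5]: (57.19+53.16)/2 × 0.5 = 27.5875
  [0.5→6.5]: (53.16+22.15)/2 × 6 = 225.93
  [6.5→8.5]: (22.15+16.54)/2 × 2 = 38.69
  [8.5→9.5]: (16.54+14.30)/2 × 1 = 15.42
  [9.5→11.5]: (14.30+10.68)/2 × 2 = 24.98
  [11.5→12.5]: (10.68+9.23)/2 × 1 = 9.955
  Sum = 342.5625 mg/L·h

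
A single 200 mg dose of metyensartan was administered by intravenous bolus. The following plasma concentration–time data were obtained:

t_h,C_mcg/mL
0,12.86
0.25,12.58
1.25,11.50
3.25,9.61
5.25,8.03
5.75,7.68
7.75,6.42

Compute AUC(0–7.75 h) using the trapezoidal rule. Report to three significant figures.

Trapezoidal AUC_0→7.75:
  [0→0.25]: (12.86+12.58)/2 × 0.25 = 3.18
  [0.25→1.25]: (12.58+11.50)/2 × 1 = 12.04
  [1.25→3.25]: (11.50+9.61)/2 × 2 = 21.11
  [3.25→5.25]: (9.61+8.03)/2 × 2 = 17.64
  [5.25→5.75]: (8.03+7.68)/2 × 0.5 = 3.9275
  [5.75→7.75]: (7.68+6.42)/2 × 2 = 14.1
  Sum = 71.9975 mcg/mL·h

AUC = 72.0 mcg/mL·h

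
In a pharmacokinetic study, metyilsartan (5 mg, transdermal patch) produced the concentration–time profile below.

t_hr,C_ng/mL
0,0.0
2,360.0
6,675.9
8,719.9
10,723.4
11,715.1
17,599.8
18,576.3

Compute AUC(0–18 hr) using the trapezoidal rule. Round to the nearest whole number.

AUC = 10523 ng/mL·hr

Trapezoidal AUC_0→18:
  [0→2]: (0.0+360.0)/2 × 2 = 360.0
  [2→6]: (360.0+675.9)/2 × 4 = 2071.8
  [6→8]: (675.9+719.9)/2 × 2 = 1395.8
  [8→10]: (719.9+723.4)/2 × 2 = 1443.3
  [10→11]: (723.4+715.1)/2 × 1 = 719.25
  [11→17]: (715.1+599.8)/2 × 6 = 3944.7
  [17→18]: (599.8+576.3)/2 × 1 = 588.05
  Sum = 10522.9 ng/mL·hr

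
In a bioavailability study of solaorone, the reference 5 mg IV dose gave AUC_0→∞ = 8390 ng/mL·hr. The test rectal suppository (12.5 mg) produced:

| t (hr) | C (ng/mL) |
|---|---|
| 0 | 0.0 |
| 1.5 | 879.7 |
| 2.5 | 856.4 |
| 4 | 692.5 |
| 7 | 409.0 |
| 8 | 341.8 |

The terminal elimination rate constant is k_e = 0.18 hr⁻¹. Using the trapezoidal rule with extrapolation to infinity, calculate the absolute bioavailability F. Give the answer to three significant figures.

Trapezoidal AUC_0→8 (rectal suppository):
  [0→1.5]: (0.0+879.7)/2 × 1.5 = 659.775
  [1.5→2.5]: (879.7+856.4)/2 × 1 = 868.05
  [2.5→4]: (856.4+692.5)/2 × 1.5 = 1161.675
  [4→7]: (692.5+409.0)/2 × 3 = 1652.25
  [7→8]: (409.0+341.8)/2 × 1 = 375.4
  Sum = 4717.15 ng/mL·hr
Tail: C_last/k_e = 341.8/0.18 = 1898.889
AUC_0→∞ (rectal suppository) = 4717.15 + 1898.889 = 6616.039 ng/mL·hr
F = (AUC_ev/D_ev)/(AUC_iv/D_iv) = (6616.039/12.5)/(8390/5) = 529.28312/1678 = 0.3154

F = 0.315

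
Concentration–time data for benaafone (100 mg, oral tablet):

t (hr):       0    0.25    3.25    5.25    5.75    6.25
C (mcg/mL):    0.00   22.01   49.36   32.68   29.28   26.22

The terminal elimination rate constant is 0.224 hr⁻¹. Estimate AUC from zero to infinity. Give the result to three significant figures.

Trapezoidal AUC_0→6.25:
  [0→0.25]: (0.00+22.01)/2 × 0.25 = 2.75125
  [0.25→3.25]: (22.01+49.36)/2 × 3 = 107.055
  [3.25→5.25]: (49.36+32.68)/2 × 2 = 82.04
  [5.25→5.75]: (32.68+29.28)/2 × 0.5 = 15.49
  [5.75→6.25]: (29.28+26.22)/2 × 0.5 = 13.875
  Sum = 221.21125 mcg/mL·hr
Extrapolated tail: C_last / k_e = 26.22 / 0.224 = 117.054
AUC_0→∞ = 221.21125 + 117.054 = 338.26525 mcg/mL·hr

AUC = 338 mcg/mL·hr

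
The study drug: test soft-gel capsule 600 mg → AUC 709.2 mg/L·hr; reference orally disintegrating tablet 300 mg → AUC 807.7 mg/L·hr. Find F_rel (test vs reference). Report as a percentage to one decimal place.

F_rel = 43.9%

F_rel = (AUC_test/D_test) / (AUC_ref/D_ref)
      = (709.2/600) / (807.7/300)
      = 1.182 / 2.69233 = 0.4390 = 43.90%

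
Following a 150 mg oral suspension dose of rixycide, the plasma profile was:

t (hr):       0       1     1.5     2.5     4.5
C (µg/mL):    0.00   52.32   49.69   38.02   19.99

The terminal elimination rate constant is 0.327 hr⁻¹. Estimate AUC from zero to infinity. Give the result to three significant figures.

AUC = 215 µg/mL·hr

Trapezoidal AUC_0→4.5:
  [0→1]: (0.00+52.32)/2 × 1 = 26.16
  [1→1.5]: (52.32+49.69)/2 × 0.5 = 25.5025
  [1.5→2.5]: (49.69+38.02)/2 × 1 = 43.855
  [2.5→4.5]: (38.02+19.99)/2 × 2 = 58.01
  Sum = 153.5275 µg/mL·hr
Extrapolated tail: C_last / k_e = 19.99 / 0.327 = 61.131
AUC_0→∞ = 153.5275 + 61.131 = 214.6585 µg/mL·hr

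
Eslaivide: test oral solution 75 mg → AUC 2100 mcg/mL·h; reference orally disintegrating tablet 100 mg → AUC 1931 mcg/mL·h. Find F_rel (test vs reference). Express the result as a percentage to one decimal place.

F_rel = (AUC_test/D_test) / (AUC_ref/D_ref)
      = (2100/75) / (1931/100)
      = 28 / 19.31 = 1.4500 = 145.00%

F_rel = 145.0%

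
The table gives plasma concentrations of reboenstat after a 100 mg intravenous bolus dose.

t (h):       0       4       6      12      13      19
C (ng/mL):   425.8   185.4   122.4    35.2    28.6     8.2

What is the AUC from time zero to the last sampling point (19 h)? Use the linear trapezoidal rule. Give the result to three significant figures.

AUC = 2150 ng/mL·h

Trapezoidal AUC_0→19:
  [0→4]: (425.8+185.4)/2 × 4 = 1222.4
  [4→6]: (185.4+122.4)/2 × 2 = 307.8
  [6→12]: (122.4+35.2)/2 × 6 = 472.8
  [12→13]: (35.2+28.6)/2 × 1 = 31.9
  [13→19]: (28.6+8.2)/2 × 6 = 110.4
  Sum = 2145.3 ng/mL·h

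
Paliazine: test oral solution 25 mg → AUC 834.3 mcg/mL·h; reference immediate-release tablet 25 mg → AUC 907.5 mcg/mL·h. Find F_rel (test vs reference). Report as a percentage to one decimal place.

F_rel = 91.9%

F_rel = (AUC_test/D_test) / (AUC_ref/D_ref)
      = (834.3/25) / (907.5/25)
      = 33.372 / 36.3 = 0.9193 = 91.93%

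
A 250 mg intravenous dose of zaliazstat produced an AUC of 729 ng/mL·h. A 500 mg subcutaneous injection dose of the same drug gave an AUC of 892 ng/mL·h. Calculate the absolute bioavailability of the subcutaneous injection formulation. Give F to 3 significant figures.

F = (AUC_ev / D_ev) / (AUC_iv / D_iv)
  = (892/500) / (729/250)
  = 1.784 / 2.916 = 0.6118

F = 0.612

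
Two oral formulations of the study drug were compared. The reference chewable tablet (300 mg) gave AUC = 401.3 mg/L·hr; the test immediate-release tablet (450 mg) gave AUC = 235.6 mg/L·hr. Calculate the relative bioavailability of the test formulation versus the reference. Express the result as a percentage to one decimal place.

F_rel = (AUC_test/D_test) / (AUC_ref/D_ref)
      = (235.6/450) / (401.3/300)
      = 0.523556 / 1.33767 = 0.3914 = 39.14%

F_rel = 39.1%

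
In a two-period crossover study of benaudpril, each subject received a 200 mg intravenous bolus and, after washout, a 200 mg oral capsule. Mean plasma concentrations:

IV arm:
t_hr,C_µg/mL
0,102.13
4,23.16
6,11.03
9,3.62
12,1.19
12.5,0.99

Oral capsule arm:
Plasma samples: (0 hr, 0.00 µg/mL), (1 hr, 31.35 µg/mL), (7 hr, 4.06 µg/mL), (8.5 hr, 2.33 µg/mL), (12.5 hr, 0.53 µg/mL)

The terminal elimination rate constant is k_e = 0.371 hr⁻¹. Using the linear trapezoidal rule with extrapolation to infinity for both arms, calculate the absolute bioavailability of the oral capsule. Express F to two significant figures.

F = 0.42

Trapezoidal AUC_0→12.5 (IV):
  [0→4]: (102.13+23.16)/2 × 4 = 250.58
  [4→6]: (23.16+11.03)/2 × 2 = 34.19
  [6→9]: (11.03+3.62)/2 × 3 = 21.975
  [9→12]: (3.62+1.19)/2 × 3 = 7.215
  [12→12.5]: (1.19+0.99)/2 × 0.5 = 0.545
  Sum = 314.505 µg/mL·hr
IV tail: 0.99/0.371 = 2.668; AUC_iv,0→∞ = 314.505 + 2.668 = 317.173 µg/mL·hr
Trapezoidal AUC_0→12.5 (oral capsule):
  [0→1]: (0.00+31.35)/2 × 1 = 15.675
  [1→7]: (31.35+4.06)/2 × 6 = 106.23
  [7→8.5]: (4.06+2.33)/2 × 1.5 = 4.7925
  [8.5→12.5]: (2.33+0.53)/2 × 4 = 5.72
  Sum = 132.4175 µg/mL·hr
oral capsule tail: 0.53/0.371 = 1.429; AUC_ev,0→∞ = 132.4175 + 1.429 = 133.8465 µg/mL·hr
F = (AUC_ev/D_ev)/(AUC_iv/D_iv) = (133.8465/200)/(317.173/200) = 0.6692325/1.585865 = 0.4220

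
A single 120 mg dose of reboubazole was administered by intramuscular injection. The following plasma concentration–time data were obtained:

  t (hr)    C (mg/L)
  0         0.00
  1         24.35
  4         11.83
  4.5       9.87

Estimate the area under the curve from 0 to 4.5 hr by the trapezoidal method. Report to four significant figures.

Trapezoidal AUC_0→4.5:
  [0→1]: (0.00+24.35)/2 × 1 = 12.175
  [1→4]: (24.35+11.83)/2 × 3 = 54.27
  [4→4.5]: (11.83+9.87)/2 × 0.5 = 5.425
  Sum = 71.87 mg/L·hr

AUC = 71.87 mg/L·hr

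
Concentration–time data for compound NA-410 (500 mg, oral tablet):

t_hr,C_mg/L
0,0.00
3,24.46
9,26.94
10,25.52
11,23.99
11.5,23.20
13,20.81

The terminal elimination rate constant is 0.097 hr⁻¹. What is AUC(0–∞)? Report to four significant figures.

AUC = 501.2 mg/L·hr

Trapezoidal AUC_0→13:
  [0→3]: (0.00+24.46)/2 × 3 = 36.69
  [3→9]: (24.46+26.94)/2 × 6 = 154.2
  [9→10]: (26.94+25.52)/2 × 1 = 26.23
  [10→11]: (25.52+23.99)/2 × 1 = 24.755
  [11→11.5]: (23.99+23.20)/2 × 0.5 = 11.7975
  [11.5→13]: (23.20+20.81)/2 × 1.5 = 33.0075
  Sum = 286.68 mg/L·hr
Extrapolated tail: C_last / k_e = 20.81 / 0.097 = 214.536
AUC_0→∞ = 286.68 + 214.536 = 501.216 mg/L·hr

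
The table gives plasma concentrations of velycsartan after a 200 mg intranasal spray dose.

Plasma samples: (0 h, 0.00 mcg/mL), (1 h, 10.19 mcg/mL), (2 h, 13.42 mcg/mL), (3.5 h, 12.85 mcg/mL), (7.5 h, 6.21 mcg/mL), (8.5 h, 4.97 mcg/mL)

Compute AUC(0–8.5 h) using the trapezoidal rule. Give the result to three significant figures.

AUC = 80.3 mcg/mL·h

Trapezoidal AUC_0→8.5:
  [0→1]: (0.00+10.19)/2 × 1 = 5.095
  [1→2]: (10.19+13.42)/2 × 1 = 11.805
  [2→3.5]: (13.42+12.85)/2 × 1.5 = 19.7025
  [3.5→7.5]: (12.85+6.21)/2 × 4 = 38.12
  [7.5→8.5]: (6.21+4.97)/2 × 1 = 5.59
  Sum = 80.3125 mcg/mL·h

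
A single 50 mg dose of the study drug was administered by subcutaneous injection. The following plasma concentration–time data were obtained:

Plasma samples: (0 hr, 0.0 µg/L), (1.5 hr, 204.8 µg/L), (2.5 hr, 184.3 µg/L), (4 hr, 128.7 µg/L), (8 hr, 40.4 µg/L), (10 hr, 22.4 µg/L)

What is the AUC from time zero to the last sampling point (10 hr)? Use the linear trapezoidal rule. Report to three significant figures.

Trapezoidal AUC_0→10:
  [0→1.5]: (0.0+204.8)/2 × 1.5 = 153.6
  [1.5→2.5]: (204.8+184.3)/2 × 1 = 194.55
  [2.5→4]: (184.3+128.7)/2 × 1.5 = 234.75
  [4→8]: (128.7+40.4)/2 × 4 = 338.2
  [8→10]: (40.4+22.4)/2 × 2 = 62.8
  Sum = 983.9 µg/L·hr

AUC = 984 µg/L·hr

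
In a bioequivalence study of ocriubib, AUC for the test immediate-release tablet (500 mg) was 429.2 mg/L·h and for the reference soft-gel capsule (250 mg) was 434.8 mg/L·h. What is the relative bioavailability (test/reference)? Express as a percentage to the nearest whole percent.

F_rel = (AUC_test/D_test) / (AUC_ref/D_ref)
      = (429.2/500) / (434.8/250)
      = 0.8584 / 1.7392 = 0.4936 = 49.36%

F_rel = 49%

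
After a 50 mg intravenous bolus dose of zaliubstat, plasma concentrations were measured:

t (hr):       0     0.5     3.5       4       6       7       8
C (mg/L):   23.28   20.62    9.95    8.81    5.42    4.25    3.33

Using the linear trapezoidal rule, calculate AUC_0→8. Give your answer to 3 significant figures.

Trapezoidal AUC_0→8:
  [0→0.5]: (23.28+20.62)/2 × 0.5 = 10.975
  [0.5→3.5]: (20.62+9.95)/2 × 3 = 45.855
  [3.5→4]: (9.95+8.81)/2 × 0.5 = 4.69
  [4→6]: (8.81+5.42)/2 × 2 = 14.23
  [6→7]: (5.42+4.25)/2 × 1 = 4.835
  [7→8]: (4.25+3.33)/2 × 1 = 3.79
  Sum = 84.375 mg/L·hr

AUC = 84.4 mg/L·hr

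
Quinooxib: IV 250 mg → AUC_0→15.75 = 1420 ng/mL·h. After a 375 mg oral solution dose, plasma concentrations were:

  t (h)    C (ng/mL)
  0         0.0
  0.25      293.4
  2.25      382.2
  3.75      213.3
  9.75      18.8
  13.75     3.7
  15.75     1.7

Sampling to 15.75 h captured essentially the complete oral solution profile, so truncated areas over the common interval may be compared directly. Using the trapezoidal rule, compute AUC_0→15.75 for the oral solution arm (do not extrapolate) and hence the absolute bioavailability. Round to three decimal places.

F = 0.895

Trapezoidal AUC_0→15.75 (oral solution):
  [0→0.25]: (0.0+293.4)/2 × 0.25 = 36.675
  [0.25→2.25]: (293.4+382.2)/2 × 2 = 675.6
  [2.25→3.75]: (382.2+213.3)/2 × 1.5 = 446.625
  [3.75→9.75]: (213.3+18.8)/2 × 6 = 696.3
  [9.75→13.75]: (18.8+3.7)/2 × 4 = 45.0
  [13.75→15.75]: (3.7+1.7)/2 × 2 = 5.4
  Sum = 1905.6 ng/mL·h
F = (AUC_ev/D_ev)/(AUC_iv/D_iv) = (1905.6/375)/(1420/250) = 5.0816/5.68 = 0.8946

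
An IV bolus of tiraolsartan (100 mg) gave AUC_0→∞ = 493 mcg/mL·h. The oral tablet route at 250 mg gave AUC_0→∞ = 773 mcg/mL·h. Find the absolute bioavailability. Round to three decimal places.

F = (AUC_ev / D_ev) / (AUC_iv / D_iv)
  = (773/250) / (493/100)
  = 3.092 / 4.93 = 0.6272

F = 0.627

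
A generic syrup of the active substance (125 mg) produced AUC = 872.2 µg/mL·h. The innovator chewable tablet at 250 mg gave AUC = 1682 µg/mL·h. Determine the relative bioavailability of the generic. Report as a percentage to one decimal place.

F_rel = 103.7%

F_rel = (AUC_test/D_test) / (AUC_ref/D_ref)
      = (872.2/125) / (1682/250)
      = 6.9776 / 6.728 = 1.0371 = 103.71%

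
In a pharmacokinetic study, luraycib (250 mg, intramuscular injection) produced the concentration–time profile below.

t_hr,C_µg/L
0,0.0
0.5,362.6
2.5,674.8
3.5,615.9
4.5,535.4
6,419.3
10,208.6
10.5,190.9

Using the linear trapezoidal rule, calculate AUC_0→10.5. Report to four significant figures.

AUC = 4421 µg/L·hr

Trapezoidal AUC_0→10.5:
  [0→0.5]: (0.0+362.6)/2 × 0.5 = 90.65
  [0.5→2.5]: (362.6+674.8)/2 × 2 = 1037.4
  [2.5→3.5]: (674.8+615.9)/2 × 1 = 645.35
  [3.5→4.5]: (615.9+535.4)/2 × 1 = 575.65
  [4.5→6]: (535.4+419.3)/2 × 1.5 = 716.025
  [6→10]: (419.3+208.6)/2 × 4 = 1255.8
  [10→10.5]: (208.6+190.9)/2 × 0.5 = 99.875
  Sum = 4420.75 µg/L·hr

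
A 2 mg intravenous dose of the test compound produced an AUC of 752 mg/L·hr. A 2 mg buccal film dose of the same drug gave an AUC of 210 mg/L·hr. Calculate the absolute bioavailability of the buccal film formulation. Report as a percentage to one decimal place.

F = (AUC_ev / D_ev) / (AUC_iv / D_iv)
  = (210/2) / (752/2)
  = 105 / 376 = 0.2793
  = 27.93%

F = 27.9%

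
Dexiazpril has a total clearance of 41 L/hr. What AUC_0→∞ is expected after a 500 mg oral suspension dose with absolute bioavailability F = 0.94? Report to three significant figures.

AUC = 11.5 mg/L·hr

AUC_0→∞ = F × Dose / CL
        = 0.94 × 500 / 41 = 11.4634 mg/L·hr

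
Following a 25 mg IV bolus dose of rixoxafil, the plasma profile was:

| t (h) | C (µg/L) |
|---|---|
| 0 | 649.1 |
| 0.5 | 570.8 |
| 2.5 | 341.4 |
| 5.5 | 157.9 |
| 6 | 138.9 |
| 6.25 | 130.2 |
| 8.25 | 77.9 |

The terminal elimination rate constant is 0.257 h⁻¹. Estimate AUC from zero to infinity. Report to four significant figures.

AUC = 2585 µg/L·h

Trapezoidal AUC_0→8.25:
  [0→0.5]: (649.1+570.8)/2 × 0.5 = 304.975
  [0.5→2.5]: (570.8+341.4)/2 × 2 = 912.2
  [2.5→5.5]: (341.4+157.9)/2 × 3 = 748.95
  [5.5→6]: (157.9+138.9)/2 × 0.5 = 74.2
  [6→6.25]: (138.9+130.2)/2 × 0.25 = 33.6375
  [6.25→8.25]: (130.2+77.9)/2 × 2 = 208.1
  Sum = 2282.0625 µg/L·h
Extrapolated tail: C_last / k_e = 77.9 / 0.257 = 303.113
AUC_0→∞ = 2282.0625 + 303.113 = 2585.1755 µg/L·h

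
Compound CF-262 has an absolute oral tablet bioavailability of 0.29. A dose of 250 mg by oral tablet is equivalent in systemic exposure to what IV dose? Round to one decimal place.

Systemic exposure from an extravascular dose = F × D_ev, so the equivalent IV dose is F × D_ev.
D_iv = F × D_ev = 0.29 × 250 = 72.5 mg

D_iv = 72.5 mg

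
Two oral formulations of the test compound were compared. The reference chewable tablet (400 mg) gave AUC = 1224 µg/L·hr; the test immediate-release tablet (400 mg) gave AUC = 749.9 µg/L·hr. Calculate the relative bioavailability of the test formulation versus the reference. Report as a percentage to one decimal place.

F_rel = 61.3%

F_rel = (AUC_test/D_test) / (AUC_ref/D_ref)
      = (749.9/400) / (1224/400)
      = 1.87475 / 3.06 = 0.6127 = 61.27%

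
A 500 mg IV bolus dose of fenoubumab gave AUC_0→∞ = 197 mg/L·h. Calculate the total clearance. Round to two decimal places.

CL = Dose_iv / AUC_0→∞
   = 500 / 197 = 2.53807 L/h

CL = 2.54 L/h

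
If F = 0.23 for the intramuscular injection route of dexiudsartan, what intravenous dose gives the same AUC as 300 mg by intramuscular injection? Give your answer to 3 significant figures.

Systemic exposure from an extravascular dose = F × D_ev, so the equivalent IV dose is F × D_ev.
D_iv = F × D_ev = 0.23 × 300 = 69 mg

D_iv = 69.0 mg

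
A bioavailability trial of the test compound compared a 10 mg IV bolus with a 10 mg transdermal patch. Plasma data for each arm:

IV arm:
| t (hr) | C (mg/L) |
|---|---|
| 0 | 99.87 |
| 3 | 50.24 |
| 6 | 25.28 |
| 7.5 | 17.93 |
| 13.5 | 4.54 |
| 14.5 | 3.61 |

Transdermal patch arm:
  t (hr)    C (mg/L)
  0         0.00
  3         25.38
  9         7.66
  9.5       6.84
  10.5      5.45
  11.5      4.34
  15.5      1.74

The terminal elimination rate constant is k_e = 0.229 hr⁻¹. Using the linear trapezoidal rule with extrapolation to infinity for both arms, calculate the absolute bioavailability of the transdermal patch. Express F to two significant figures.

Trapezoidal AUC_0→14.5 (IV):
  [0→3]: (99.87+50.24)/2 × 3 = 225.165
  [3→6]: (50.24+25.28)/2 × 3 = 113.28
  [6→7.5]: (25.28+17.93)/2 × 1.5 = 32.4075
  [7.5→13.5]: (17.93+4.54)/2 × 6 = 67.41
  [13.5→14.5]: (4.54+3.61)/2 × 1 = 4.075
  Sum = 442.3375 mg/L·hr
IV tail: 3.61/0.229 = 15.764; AUC_iv,0→∞ = 442.3375 + 15.764 = 458.1015 mg/L·hr
Trapezoidal AUC_0→15.5 (transdermal patch):
  [0→3]: (0.00+25.38)/2 × 3 = 38.07
  [3→9]: (25.38+7.66)/2 × 6 = 99.12
  [9→9.5]: (7.66+6.84)/2 × 0.5 = 3.625
  [9.5→10.5]: (6.84+5.45)/2 × 1 = 6.145
  [10.5→11.5]: (5.45+4.34)/2 × 1 = 4.895
  [11.5→15.5]: (4.34+1.74)/2 × 4 = 12.16
  Sum = 164.015 mg/L·hr
transdermal patch tail: 1.74/0.229 = 7.598; AUC_ev,0→∞ = 164.015 + 7.598 = 171.613 mg/L·hr
F = (AUC_ev/D_ev)/(AUC_iv/D_iv) = (171.613/10)/(458.1015/10) = 17.1613/45.81015 = 0.3746

F = 0.37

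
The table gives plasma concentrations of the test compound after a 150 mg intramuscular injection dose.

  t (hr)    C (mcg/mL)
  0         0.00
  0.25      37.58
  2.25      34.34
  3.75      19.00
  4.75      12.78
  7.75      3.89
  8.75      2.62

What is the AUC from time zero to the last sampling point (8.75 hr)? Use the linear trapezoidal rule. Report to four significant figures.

Trapezoidal AUC_0→8.75:
  [0→0.25]: (0.00+37.58)/2 × 0.25 = 4.6975
  [0.25→2.25]: (37.58+34.34)/2 × 2 = 71.92
  [2.25→3.75]: (34.34+19.00)/2 × 1.5 = 40.005
  [3.75→4.75]: (19.00+12.78)/2 × 1 = 15.89
  [4.75→7.75]: (12.78+3.89)/2 × 3 = 25.005
  [7.75→8.75]: (3.89+2.62)/2 × 1 = 3.255
  Sum = 160.7725 mcg/mL·hr

AUC = 160.8 mcg/mL·hr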